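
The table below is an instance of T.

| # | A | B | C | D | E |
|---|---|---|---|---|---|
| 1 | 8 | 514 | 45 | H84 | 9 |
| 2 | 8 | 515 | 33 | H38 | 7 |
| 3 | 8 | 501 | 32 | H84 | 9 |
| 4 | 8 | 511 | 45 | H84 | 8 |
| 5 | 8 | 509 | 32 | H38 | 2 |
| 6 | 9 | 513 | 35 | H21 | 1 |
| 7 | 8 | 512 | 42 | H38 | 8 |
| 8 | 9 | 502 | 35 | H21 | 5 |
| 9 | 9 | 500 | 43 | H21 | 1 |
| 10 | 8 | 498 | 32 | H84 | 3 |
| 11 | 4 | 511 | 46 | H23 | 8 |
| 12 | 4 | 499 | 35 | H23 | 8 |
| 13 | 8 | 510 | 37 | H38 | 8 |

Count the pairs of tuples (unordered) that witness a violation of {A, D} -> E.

(A=8, D=H84): violating pairs (1,4), (1,10), (3,4), (3,10), (4,10) — 5 pairs.
(A=8, D=H38): violating pairs (2,5), (2,7), (2,13), (5,7), (5,13) — 5 pairs.
(A=9, D=H21): violating pairs (6,8), (8,9) — 2 pairs.
(A=4, D=H23): all 2 rows agree on E — 0 pairs.

12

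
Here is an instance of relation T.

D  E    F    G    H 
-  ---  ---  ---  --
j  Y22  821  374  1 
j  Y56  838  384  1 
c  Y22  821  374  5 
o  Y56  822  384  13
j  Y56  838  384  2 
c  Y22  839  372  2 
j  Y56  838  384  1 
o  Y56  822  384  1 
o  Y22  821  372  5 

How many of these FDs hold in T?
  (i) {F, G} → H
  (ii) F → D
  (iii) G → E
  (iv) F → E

(i) {F, G} → H: (F=821, G=374): 2 rows → H takes values {1, 5} — violation; (F=838, G=384): 3 rows → H takes values {1, 2} — violation; (F=822, G=384): 2 rows → H takes values {13, 1} — violation — fails.
(ii) F → D: F=821: 3 rows → D takes values {j, c, o} — violation — fails.
(iii) G → E: every LHS value maps to a single RHS value — holds.
(iv) F → E: every LHS value maps to a single RHS value — holds.
2 of the 4 dependencies hold.

2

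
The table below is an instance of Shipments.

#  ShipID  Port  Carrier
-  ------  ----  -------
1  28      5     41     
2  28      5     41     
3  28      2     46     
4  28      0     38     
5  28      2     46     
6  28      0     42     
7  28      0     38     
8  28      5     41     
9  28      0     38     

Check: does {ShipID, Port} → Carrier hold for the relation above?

(ShipID=28, Port=5): rows 1, 2, 8 → Carrier = 41, 41, 41 ✓
(ShipID=28, Port=2): rows 3, 5 → Carrier = 46, 46 ✓
(ShipID=28, Port=0): rows 4, 6, 7, 9 → Carrier takes values {38, 42} — violation
Two rows agree on {ShipID, Port} but differ on Carrier, so {ShipID, Port} → Carrier does not hold.

No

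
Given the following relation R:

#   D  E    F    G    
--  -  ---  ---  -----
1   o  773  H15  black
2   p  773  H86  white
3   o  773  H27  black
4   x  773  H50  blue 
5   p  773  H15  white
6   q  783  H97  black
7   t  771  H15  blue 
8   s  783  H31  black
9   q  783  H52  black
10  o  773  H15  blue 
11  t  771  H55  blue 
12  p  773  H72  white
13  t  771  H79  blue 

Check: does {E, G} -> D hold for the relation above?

No

(E=773, G=black): rows 1, 3 → D = o, o ✓
(E=773, G=white): rows 2, 5, 12 → D = p, p, p ✓
(E=773, G=blue): rows 4, 10 → D takes values {x, o} — violation
(E=783, G=black): rows 6, 8, 9 → D takes values {q, s} — violation
(E=771, G=blue): rows 7, 11, 13 → D = t, t, t ✓
Two rows agree on {E, G} but differ on D, so {E, G} -> D does not hold.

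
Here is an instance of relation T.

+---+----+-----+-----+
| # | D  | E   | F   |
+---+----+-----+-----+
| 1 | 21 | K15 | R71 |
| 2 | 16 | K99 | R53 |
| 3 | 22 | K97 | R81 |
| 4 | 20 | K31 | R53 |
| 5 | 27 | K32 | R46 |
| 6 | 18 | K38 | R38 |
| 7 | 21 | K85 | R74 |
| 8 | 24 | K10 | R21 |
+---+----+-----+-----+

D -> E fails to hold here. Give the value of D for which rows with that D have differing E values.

D=21: rows 1, 7 → E takes values {K15, K85} — violation
D=16: row 2 → E = K99 ✓
D=22: row 3 → E = K97 ✓
D=20: row 4 → E = K31 ✓
D=27: row 5 → E = K32 ✓
D=18: row 6 → E = K38 ✓
D=24: row 8 → E = K10 ✓
The only D value with inconsistent E is D=21.

21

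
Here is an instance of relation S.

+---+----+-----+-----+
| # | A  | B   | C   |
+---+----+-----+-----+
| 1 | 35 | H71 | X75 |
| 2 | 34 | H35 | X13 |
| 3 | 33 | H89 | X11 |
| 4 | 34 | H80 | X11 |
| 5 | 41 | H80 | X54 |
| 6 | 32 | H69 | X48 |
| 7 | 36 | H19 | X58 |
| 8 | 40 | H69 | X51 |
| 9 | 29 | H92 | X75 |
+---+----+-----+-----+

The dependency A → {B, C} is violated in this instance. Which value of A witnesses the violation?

34

A=35: row 1 → {B,C} = (H71, X75) ✓
A=34: rows 2, 4 → {B,C} takes values {(H35, X13), (H80, X11)} — violation
A=33: row 3 → {B,C} = (H89, X11) ✓
A=41: row 5 → {B,C} = (H80, X54) ✓
A=32: row 6 → {B,C} = (H69, X48) ✓
A=36: row 7 → {B,C} = (H19, X58) ✓
A=40: row 8 → {B,C} = (H69, X51) ✓
A=29: row 9 → {B,C} = (H92, X75) ✓
The only A value with inconsistent RHS is A=34.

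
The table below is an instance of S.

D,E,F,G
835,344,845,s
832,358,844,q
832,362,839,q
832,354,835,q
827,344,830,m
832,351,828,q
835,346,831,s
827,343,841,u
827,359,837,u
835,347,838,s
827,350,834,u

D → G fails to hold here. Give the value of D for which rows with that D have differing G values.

827

D=835: 3 rows → G = s, s, s ✓
D=832: 4 rows → G = q, q, q, q ✓
D=827: 4 rows → G takes values {m, u} — violation
The only D value with inconsistent G is D=827.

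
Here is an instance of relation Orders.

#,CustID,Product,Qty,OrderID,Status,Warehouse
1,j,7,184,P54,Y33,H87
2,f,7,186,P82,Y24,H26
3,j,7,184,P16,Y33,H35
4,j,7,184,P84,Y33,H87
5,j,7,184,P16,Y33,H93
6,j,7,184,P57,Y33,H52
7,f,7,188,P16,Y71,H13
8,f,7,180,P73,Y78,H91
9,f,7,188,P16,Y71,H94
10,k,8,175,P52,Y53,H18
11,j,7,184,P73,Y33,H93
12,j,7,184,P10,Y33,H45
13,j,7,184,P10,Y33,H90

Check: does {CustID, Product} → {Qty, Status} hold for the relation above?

No

(CustID=j, Product=7): rows 1, 3, 4, 5, 6, 11, 12, 13 → {Qty,Status} = (184, Y33), (184, Y33), (184, Y33), (184, Y33), (184, Y33), (184, Y33), (184, Y33), (184, Y33) ✓
(CustID=f, Product=7): rows 2, 7, 8, 9 → {Qty,Status} takes values {(186, Y24), (188, Y71), (180, Y78)} — violation
(CustID=k, Product=8): row 10 → {Qty,Status} = (175, Y53) ✓
Two rows agree on {CustID, Product} but differ on {Qty, Status}, so {CustID, Product} → {Qty, Status} does not hold.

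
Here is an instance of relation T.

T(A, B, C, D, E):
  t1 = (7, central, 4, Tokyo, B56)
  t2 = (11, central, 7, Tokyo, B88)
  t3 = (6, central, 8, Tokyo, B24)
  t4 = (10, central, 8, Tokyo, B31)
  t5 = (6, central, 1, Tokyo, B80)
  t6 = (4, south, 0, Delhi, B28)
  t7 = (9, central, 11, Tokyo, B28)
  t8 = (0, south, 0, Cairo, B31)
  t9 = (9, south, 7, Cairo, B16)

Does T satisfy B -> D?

No

B=central: rows 1, 2, 3, 4, 5, 7 → D = Tokyo, Tokyo, Tokyo, Tokyo, Tokyo, Tokyo ✓
B=south: rows 6, 8, 9 → D takes values {Delhi, Cairo} — violation
Two rows agree on B but differ on D, so B -> D does not hold.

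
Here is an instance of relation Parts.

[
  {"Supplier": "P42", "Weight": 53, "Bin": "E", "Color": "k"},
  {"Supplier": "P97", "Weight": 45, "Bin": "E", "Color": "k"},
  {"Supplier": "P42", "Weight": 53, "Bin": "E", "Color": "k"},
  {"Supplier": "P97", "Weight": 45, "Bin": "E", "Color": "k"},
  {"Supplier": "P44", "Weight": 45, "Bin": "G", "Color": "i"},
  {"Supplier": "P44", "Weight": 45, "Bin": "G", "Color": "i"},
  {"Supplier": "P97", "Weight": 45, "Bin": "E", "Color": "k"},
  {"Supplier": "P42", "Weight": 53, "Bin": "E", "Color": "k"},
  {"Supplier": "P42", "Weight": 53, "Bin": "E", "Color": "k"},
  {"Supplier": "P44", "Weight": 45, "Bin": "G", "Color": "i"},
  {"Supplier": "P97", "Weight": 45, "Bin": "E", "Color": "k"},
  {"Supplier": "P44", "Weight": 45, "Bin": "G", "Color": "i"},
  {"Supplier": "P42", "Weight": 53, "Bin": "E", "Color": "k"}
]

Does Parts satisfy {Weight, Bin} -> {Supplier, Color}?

Yes

(Weight=53, Bin=E): 5 rows → {Supplier,Color} = (P42, k), (P42, k), (P42, k), (P42, k), (P42, k) ✓
(Weight=45, Bin=E): 4 rows → {Supplier,Color} = (P97, k), (P97, k), (P97, k), (P97, k) ✓
(Weight=45, Bin=G): 4 rows → {Supplier,Color} = (P44, i), (P44, i), (P44, i), (P44, i) ✓
Every {Weight, Bin} value is associated with a single {Supplier, Color} value, so {Weight, Bin} -> {Supplier, Color} holds.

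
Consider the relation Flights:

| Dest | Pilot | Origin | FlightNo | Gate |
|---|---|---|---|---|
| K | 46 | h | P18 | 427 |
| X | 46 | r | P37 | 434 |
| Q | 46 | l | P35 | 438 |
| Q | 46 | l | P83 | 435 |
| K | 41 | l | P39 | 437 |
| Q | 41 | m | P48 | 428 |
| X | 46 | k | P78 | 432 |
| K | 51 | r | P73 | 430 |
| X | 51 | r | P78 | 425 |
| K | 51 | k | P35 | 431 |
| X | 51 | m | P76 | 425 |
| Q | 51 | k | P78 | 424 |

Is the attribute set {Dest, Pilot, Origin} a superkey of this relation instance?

Two distinct rows share (Dest=Q, Pilot=46, Origin=l), so {Dest, Pilot, Origin} does not determine every attribute — not a superkey.

No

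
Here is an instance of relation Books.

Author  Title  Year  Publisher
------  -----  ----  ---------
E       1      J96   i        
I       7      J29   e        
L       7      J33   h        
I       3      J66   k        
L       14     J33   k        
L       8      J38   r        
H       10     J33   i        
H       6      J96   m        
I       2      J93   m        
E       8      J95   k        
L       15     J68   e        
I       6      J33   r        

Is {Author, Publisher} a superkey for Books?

All 12 rows have distinct {Author, Publisher} values, so {Author, Publisher} → (all attributes) holds and {Author, Publisher} is a superkey.

Yes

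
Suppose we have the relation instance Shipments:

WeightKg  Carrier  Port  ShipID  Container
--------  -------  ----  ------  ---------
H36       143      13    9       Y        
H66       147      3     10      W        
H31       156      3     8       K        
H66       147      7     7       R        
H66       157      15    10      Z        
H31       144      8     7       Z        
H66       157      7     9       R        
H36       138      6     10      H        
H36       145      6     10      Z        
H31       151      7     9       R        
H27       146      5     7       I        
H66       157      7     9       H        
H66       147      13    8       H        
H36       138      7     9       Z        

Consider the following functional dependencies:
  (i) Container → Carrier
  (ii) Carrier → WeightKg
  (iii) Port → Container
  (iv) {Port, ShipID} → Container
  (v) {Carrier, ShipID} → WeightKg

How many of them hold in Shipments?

(i) Container → Carrier: Container=R: 3 rows → Carrier takes values {147, 157, 151} — violation; Container=Z: 4 rows → Carrier takes values {157, 144, 145, 138} — violation; Container=H: 3 rows → Carrier takes values {138, 157, 147} — violation — fails.
(ii) Carrier → WeightKg: every LHS value maps to a single RHS value — holds.
(iii) Port → Container: Port=13: 2 rows → Container takes values {Y, H} — violation; Port=3: 2 rows → Container takes values {W, K} — violation; Port=7: 5 rows → Container takes values {R, H, Z} — violation; Port=6: 2 rows → Container takes values {H, Z} — violation — fails.
(iv) {Port, ShipID} → Container: (Port=7, ShipID=9): 4 rows → Container takes values {R, H, Z} — violation; (Port=6, ShipID=10): 2 rows → Container takes values {H, Z} — violation — fails.
(v) {Carrier, ShipID} → WeightKg: every LHS value maps to a single RHS value — holds.
2 of the 5 dependencies hold.

2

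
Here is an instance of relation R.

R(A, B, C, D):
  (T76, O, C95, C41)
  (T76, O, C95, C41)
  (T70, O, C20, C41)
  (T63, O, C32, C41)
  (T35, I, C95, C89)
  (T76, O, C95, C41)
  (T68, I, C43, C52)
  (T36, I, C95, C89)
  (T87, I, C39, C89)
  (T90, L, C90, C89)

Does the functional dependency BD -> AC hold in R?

(B=O, D=C41): 5 rows → {A,C} takes values {(T76, C95), (T70, C20), (T63, C32)} — violation
(B=I, D=C89): 3 rows → {A,C} takes values {(T35, C95), (T36, C95), (T87, C39)} — violation
(B=I, D=C52): 1 row → {A,C} = (T68, C43) ✓
(B=L, D=C89): 1 row → {A,C} = (T90, C90) ✓
Two rows agree on BD but differ on AC, so BD -> AC does not hold.

No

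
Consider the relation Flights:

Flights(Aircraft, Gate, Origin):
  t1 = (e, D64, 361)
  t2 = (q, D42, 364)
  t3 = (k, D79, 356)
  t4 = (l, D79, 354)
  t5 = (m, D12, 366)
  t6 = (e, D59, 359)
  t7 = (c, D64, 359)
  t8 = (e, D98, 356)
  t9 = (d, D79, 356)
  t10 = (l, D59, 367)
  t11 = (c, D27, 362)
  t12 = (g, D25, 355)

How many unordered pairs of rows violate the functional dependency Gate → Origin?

Gate=D64: violating pairs (1,7) — 1 pair.
Gate=D79: violating pairs (3,4), (4,9) — 2 pairs.
Gate=D59: violating pairs (6,10) — 1 pair.

4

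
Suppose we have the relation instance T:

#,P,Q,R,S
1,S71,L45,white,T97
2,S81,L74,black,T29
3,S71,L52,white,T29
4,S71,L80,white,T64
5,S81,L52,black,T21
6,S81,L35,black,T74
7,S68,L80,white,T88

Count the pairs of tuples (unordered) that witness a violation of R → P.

3

R=white: violating pairs (1,7), (3,7), (4,7) — 3 pairs.
R=black: all 3 rows agree on P — 0 pairs.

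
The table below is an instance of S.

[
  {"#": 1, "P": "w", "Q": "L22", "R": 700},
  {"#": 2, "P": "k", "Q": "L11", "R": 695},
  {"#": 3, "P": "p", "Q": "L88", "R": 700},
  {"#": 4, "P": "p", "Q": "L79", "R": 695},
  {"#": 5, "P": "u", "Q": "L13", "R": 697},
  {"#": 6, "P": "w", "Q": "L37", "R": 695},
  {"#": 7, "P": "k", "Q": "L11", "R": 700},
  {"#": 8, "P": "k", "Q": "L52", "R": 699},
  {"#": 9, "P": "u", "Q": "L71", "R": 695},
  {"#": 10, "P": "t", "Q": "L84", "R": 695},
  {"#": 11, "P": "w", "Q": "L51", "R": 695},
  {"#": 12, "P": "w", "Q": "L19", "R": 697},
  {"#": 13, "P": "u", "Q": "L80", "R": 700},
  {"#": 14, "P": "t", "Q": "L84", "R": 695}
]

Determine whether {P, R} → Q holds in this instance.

No

(P=w, R=700): row 1 → Q = L22 ✓
(P=k, R=695): row 2 → Q = L11 ✓
(P=p, R=700): row 3 → Q = L88 ✓
(P=p, R=695): row 4 → Q = L79 ✓
(P=u, R=697): row 5 → Q = L13 ✓
(P=w, R=695): rows 6, 11 → Q takes values {L37, L51} — violation
(P=k, R=700): row 7 → Q = L11 ✓
(P=k, R=699): row 8 → Q = L52 ✓
(P=u, R=695): row 9 → Q = L71 ✓
(P=t, R=695): rows 10, 14 → Q = L84, L84 ✓
(P=w, R=697): row 12 → Q = L19 ✓
(P=u, R=700): row 13 → Q = L80 ✓
Two rows agree on {P, R} but differ on Q, so {P, R} → Q does not hold.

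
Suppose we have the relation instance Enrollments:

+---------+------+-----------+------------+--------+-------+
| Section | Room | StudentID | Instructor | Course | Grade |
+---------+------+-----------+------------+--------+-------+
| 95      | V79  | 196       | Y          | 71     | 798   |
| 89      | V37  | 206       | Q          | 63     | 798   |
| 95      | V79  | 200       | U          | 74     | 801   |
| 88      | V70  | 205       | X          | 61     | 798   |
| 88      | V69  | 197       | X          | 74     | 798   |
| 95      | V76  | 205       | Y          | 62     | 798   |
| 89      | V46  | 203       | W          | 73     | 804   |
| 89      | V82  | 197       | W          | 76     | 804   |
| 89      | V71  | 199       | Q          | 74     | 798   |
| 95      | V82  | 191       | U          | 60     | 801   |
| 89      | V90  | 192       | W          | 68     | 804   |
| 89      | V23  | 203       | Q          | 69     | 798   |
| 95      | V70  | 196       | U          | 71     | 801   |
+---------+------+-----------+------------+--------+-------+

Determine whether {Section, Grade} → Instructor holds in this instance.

(Section=95, Grade=798): 2 rows → Instructor = Y, Y ✓
(Section=89, Grade=798): 3 rows → Instructor = Q, Q, Q ✓
(Section=95, Grade=801): 3 rows → Instructor = U, U, U ✓
(Section=88, Grade=798): 2 rows → Instructor = X, X ✓
(Section=89, Grade=804): 3 rows → Instructor = W, W, W ✓
Every {Section, Grade} value is associated with a single Instructor value, so {Section, Grade} → Instructor holds.

Yes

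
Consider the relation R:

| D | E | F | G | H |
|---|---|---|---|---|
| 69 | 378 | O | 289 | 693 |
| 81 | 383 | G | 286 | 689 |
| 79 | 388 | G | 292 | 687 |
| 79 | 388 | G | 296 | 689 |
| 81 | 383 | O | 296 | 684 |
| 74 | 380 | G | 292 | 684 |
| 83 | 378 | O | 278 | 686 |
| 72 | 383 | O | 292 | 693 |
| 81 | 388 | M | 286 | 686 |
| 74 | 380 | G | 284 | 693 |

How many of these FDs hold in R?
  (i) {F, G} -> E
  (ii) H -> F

(i) {F, G} -> E: (F=G, G=292): 2 rows → E takes values {388, 380} — violation — fails.
(ii) H -> F: H=693: 3 rows → F takes values {O, G} — violation; H=684: 2 rows → F takes values {O, G} — violation; H=686: 2 rows → F takes values {O, M} — violation — fails.
None of the 2 dependencies hold.

0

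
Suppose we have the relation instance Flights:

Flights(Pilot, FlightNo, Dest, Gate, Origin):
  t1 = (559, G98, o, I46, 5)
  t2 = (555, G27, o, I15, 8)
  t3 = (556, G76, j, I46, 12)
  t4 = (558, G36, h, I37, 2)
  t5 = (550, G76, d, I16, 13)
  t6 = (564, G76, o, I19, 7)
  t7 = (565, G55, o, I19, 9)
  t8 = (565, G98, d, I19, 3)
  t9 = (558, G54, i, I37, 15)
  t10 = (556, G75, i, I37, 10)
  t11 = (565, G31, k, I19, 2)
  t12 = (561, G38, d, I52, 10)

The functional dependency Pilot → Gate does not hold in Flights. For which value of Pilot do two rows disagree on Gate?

556

Pilot=559: row 1 → Gate = I46 ✓
Pilot=555: row 2 → Gate = I15 ✓
Pilot=556: rows 3, 10 → Gate takes values {I46, I37} — violation
Pilot=558: rows 4, 9 → Gate = I37, I37 ✓
Pilot=550: row 5 → Gate = I16 ✓
Pilot=564: row 6 → Gate = I19 ✓
Pilot=565: rows 7, 8, 11 → Gate = I19, I19, I19 ✓
Pilot=561: row 12 → Gate = I52 ✓
The only Pilot value with inconsistent Gate is Pilot=556.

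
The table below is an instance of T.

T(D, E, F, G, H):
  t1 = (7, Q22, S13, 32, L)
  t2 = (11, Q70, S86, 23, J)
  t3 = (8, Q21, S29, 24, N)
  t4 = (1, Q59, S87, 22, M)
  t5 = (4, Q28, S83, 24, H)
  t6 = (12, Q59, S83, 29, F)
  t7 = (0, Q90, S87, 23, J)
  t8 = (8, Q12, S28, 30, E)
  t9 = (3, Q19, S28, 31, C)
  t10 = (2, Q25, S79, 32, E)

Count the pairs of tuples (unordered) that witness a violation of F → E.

3

F=S87: violating pairs (4,7) — 1 pair.
F=S83: violating pairs (5,6) — 1 pair.
F=S28: violating pairs (8,9) — 1 pair.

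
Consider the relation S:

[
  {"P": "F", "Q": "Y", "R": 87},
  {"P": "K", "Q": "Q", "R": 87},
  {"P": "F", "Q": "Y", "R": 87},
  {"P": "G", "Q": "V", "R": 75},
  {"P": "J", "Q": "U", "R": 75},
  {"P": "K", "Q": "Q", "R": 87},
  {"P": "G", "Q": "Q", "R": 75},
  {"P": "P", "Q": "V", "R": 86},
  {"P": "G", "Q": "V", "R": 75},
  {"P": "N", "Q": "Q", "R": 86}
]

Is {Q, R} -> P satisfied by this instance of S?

Yes

(Q=Y, R=87): 2 rows → P = F, F ✓
(Q=Q, R=87): 2 rows → P = K, K ✓
(Q=V, R=75): 2 rows → P = G, G ✓
(Q=U, R=75): 1 row → P = J ✓
(Q=Q, R=75): 1 row → P = G ✓
(Q=V, R=86): 1 row → P = P ✓
(Q=Q, R=86): 1 row → P = N ✓
Every {Q, R} value is associated with a single P value, so {Q, R} -> P holds.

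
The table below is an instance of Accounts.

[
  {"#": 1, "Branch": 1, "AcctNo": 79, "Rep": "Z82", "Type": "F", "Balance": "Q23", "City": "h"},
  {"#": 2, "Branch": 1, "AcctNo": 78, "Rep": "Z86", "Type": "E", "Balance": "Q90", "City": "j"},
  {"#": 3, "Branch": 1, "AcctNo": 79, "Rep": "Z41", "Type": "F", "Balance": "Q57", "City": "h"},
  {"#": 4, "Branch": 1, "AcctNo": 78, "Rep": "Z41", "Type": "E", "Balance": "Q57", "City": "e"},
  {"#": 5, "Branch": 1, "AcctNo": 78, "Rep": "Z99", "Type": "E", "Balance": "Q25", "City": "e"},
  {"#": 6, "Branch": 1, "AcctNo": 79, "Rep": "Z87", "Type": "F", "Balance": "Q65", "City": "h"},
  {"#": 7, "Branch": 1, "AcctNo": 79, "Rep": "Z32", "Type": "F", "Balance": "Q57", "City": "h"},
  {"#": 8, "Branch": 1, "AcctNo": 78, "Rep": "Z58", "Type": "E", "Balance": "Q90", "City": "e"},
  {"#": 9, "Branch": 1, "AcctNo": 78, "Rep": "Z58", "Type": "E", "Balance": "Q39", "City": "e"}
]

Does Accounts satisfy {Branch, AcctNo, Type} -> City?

No

(Branch=1, AcctNo=79, Type=F): rows 1, 3, 6, 7 → City = h, h, h, h ✓
(Branch=1, AcctNo=78, Type=E): rows 2, 4, 5, 8, 9 → City takes values {j, e} — violation
Two rows agree on {Branch, AcctNo, Type} but differ on City, so {Branch, AcctNo, Type} -> City does not hold.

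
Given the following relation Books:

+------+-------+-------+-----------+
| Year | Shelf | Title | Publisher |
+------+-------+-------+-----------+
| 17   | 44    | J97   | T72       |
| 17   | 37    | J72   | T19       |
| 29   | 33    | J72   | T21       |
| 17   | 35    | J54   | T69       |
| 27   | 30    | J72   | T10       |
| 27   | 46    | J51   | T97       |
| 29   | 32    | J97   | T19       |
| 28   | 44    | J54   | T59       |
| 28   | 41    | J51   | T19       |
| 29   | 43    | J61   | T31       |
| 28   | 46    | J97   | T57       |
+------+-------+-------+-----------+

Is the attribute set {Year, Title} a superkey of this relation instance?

Yes

All 11 rows have distinct {Year, Title} values, so {Year, Title} → (all attributes) holds and {Year, Title} is a superkey.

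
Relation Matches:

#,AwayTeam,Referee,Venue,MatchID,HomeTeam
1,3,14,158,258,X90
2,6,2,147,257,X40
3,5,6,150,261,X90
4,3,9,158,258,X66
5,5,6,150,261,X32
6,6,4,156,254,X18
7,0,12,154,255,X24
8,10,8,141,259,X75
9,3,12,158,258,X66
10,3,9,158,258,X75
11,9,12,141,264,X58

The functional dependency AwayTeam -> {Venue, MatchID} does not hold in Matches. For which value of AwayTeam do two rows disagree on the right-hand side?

AwayTeam=3: rows 1, 4, 9, 10 → {Venue,MatchID} = (158, 258), (158, 258), (158, 258), (158, 258) ✓
AwayTeam=6: rows 2, 6 → {Venue,MatchID} takes values {(147, 257), (156, 254)} — violation
AwayTeam=5: rows 3, 5 → {Venue,MatchID} = (150, 261), (150, 261) ✓
AwayTeam=0: row 7 → {Venue,MatchID} = (154, 255) ✓
AwayTeam=10: row 8 → {Venue,MatchID} = (141, 259) ✓
AwayTeam=9: row 11 → {Venue,MatchID} = (141, 264) ✓
The only AwayTeam value with inconsistent RHS is AwayTeam=6.

6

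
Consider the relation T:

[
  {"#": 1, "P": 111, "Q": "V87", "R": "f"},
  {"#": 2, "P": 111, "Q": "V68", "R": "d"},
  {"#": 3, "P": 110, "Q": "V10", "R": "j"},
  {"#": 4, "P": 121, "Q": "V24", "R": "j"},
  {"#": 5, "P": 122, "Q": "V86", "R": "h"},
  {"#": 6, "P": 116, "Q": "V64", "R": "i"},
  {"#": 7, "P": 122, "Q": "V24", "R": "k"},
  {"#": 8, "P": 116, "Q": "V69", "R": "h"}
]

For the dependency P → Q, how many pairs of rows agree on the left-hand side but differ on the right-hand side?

P=111: violating pairs (1,2) — 1 pair.
P=122: violating pairs (5,7) — 1 pair.
P=116: violating pairs (6,8) — 1 pair.

3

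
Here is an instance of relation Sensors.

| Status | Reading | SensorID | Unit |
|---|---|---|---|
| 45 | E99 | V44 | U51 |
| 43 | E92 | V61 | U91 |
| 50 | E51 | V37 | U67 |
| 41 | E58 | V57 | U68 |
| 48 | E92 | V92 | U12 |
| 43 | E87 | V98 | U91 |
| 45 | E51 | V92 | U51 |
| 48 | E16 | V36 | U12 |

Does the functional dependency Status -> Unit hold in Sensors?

Yes

Status=45: 2 rows → Unit = U51, U51 ✓
Status=43: 2 rows → Unit = U91, U91 ✓
Status=50: 1 row → Unit = U67 ✓
Status=41: 1 row → Unit = U68 ✓
Status=48: 2 rows → Unit = U12, U12 ✓
Every Status value is associated with a single Unit value, so Status -> Unit holds.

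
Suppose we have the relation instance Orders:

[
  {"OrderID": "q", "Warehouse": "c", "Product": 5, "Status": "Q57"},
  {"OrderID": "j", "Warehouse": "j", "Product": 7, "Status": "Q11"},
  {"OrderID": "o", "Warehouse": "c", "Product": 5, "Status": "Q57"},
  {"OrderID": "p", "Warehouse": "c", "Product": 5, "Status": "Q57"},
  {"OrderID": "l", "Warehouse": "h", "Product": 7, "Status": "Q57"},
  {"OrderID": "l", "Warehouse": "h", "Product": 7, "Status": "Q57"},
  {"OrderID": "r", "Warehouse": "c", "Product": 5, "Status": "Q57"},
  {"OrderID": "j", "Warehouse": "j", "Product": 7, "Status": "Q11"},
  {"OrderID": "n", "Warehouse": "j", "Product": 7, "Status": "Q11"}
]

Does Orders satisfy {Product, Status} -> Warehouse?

Yes

(Product=5, Status=Q57): 4 rows → Warehouse = c, c, c, c ✓
(Product=7, Status=Q11): 3 rows → Warehouse = j, j, j ✓
(Product=7, Status=Q57): 2 rows → Warehouse = h, h ✓
Every {Product, Status} value is associated with a single Warehouse value, so {Product, Status} -> Warehouse holds.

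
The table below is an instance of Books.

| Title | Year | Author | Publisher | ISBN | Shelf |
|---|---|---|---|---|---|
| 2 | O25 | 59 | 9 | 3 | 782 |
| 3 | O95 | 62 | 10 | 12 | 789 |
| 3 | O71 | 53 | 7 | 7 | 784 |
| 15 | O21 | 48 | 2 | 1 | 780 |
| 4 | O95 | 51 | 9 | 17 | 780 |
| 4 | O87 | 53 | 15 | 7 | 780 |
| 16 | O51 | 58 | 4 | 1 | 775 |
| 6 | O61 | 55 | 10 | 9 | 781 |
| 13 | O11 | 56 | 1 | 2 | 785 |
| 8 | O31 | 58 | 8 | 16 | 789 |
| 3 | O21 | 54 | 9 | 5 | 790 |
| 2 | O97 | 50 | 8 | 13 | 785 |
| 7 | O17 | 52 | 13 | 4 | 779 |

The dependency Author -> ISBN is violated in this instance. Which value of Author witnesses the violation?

58

Author=59: 1 row → ISBN = 3 ✓
Author=62: 1 row → ISBN = 12 ✓
Author=53: 2 rows → ISBN = 7, 7 ✓
Author=48: 1 row → ISBN = 1 ✓
Author=51: 1 row → ISBN = 17 ✓
Author=58: 2 rows → ISBN takes values {1, 16} — violation
Author=55: 1 row → ISBN = 9 ✓
Author=56: 1 row → ISBN = 2 ✓
Author=54: 1 row → ISBN = 5 ✓
Author=50: 1 row → ISBN = 13 ✓
Author=52: 1 row → ISBN = 4 ✓
The only Author value with inconsistent ISBN is Author=58.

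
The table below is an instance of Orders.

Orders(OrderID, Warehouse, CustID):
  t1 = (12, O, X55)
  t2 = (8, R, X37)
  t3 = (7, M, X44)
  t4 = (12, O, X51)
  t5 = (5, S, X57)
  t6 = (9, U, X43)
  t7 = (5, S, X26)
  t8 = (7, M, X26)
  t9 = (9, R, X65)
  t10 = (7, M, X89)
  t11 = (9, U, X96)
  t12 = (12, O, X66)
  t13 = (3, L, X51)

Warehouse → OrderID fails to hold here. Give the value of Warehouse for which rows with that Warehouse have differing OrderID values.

R

Warehouse=O: rows 1, 4, 12 → OrderID = 12, 12, 12 ✓
Warehouse=R: rows 2, 9 → OrderID takes values {8, 9} — violation
Warehouse=M: rows 3, 8, 10 → OrderID = 7, 7, 7 ✓
Warehouse=S: rows 5, 7 → OrderID = 5, 5 ✓
Warehouse=U: rows 6, 11 → OrderID = 9, 9 ✓
Warehouse=L: row 13 → OrderID = 3 ✓
The only Warehouse value with inconsistent OrderID is Warehouse=R.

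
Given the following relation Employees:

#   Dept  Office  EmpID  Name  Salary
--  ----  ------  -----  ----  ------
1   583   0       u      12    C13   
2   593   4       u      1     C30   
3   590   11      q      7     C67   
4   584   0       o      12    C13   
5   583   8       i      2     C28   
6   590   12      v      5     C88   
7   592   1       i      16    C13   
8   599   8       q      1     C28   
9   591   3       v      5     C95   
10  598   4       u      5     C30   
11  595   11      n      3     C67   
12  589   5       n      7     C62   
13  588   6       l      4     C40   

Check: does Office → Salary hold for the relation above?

Office=0: rows 1, 4 → Salary = C13, C13 ✓
Office=4: rows 2, 10 → Salary = C30, C30 ✓
Office=11: rows 3, 11 → Salary = C67, C67 ✓
Office=8: rows 5, 8 → Salary = C28, C28 ✓
Office=12: row 6 → Salary = C88 ✓
Office=1: row 7 → Salary = C13 ✓
Office=3: row 9 → Salary = C95 ✓
Office=5: row 12 → Salary = C62 ✓
Office=6: row 13 → Salary = C40 ✓
Every Office value is associated with a single Salary value, so Office → Salary holds.

Yes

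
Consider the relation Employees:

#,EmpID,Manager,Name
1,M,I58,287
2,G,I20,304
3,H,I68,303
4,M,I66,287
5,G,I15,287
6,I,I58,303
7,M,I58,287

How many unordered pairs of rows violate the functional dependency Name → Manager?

6

Name=287: violating pairs (1,4), (1,5), (4,5), (4,7), (5,7) — 5 pairs.
Name=303: violating pairs (3,6) — 1 pair.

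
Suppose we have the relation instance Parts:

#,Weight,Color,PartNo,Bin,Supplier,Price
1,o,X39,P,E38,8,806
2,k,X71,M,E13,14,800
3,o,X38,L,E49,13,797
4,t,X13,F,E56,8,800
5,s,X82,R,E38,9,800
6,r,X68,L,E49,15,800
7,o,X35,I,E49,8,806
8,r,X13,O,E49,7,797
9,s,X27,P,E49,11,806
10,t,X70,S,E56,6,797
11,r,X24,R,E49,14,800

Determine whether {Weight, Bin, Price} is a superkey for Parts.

Rows 6 and 11 have the same {Weight, Bin, Price} value (Weight=r, Bin=E49, Price=800) but are distinct tuples, so {Weight, Bin, Price} does not determine every attribute — not a superkey.

No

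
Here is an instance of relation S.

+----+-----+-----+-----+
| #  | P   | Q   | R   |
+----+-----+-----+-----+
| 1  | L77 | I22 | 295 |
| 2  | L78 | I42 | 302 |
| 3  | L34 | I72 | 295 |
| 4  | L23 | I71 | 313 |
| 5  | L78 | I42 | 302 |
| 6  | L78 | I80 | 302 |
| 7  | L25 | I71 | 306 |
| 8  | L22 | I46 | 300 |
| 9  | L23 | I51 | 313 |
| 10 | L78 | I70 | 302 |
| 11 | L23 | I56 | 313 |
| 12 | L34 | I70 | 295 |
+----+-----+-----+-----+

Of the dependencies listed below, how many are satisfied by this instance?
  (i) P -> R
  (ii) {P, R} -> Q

1

(i) P -> R: every LHS value maps to a single RHS value — holds.
(ii) {P, R} -> Q: (P=L78, R=302): rows 2, 5, 6, 10 → Q takes values {I42, I80, I70} — violation; (P=L34, R=295): rows 3, 12 → Q takes values {I72, I70} — violation; (P=L23, R=313): rows 4, 9, 11 → Q takes values {I71, I51, I56} — violation — fails.
1 of the 2 dependencies holds.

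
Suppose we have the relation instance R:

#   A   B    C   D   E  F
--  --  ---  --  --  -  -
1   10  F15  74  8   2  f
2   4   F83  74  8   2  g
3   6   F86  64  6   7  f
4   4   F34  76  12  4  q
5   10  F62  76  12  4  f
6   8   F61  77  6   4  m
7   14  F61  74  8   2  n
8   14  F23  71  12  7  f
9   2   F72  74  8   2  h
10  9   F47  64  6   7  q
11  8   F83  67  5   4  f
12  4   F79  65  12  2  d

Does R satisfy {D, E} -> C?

(D=8, E=2): rows 1, 2, 7, 9 → C = 74, 74, 74, 74 ✓
(D=6, E=7): rows 3, 10 → C = 64, 64 ✓
(D=12, E=4): rows 4, 5 → C = 76, 76 ✓
(D=6, E=4): row 6 → C = 77 ✓
(D=12, E=7): row 8 → C = 71 ✓
(D=5, E=4): row 11 → C = 67 ✓
(D=12, E=2): row 12 → C = 65 ✓
Every {D, E} value is associated with a single C value, so {D, E} -> C holds.

Yes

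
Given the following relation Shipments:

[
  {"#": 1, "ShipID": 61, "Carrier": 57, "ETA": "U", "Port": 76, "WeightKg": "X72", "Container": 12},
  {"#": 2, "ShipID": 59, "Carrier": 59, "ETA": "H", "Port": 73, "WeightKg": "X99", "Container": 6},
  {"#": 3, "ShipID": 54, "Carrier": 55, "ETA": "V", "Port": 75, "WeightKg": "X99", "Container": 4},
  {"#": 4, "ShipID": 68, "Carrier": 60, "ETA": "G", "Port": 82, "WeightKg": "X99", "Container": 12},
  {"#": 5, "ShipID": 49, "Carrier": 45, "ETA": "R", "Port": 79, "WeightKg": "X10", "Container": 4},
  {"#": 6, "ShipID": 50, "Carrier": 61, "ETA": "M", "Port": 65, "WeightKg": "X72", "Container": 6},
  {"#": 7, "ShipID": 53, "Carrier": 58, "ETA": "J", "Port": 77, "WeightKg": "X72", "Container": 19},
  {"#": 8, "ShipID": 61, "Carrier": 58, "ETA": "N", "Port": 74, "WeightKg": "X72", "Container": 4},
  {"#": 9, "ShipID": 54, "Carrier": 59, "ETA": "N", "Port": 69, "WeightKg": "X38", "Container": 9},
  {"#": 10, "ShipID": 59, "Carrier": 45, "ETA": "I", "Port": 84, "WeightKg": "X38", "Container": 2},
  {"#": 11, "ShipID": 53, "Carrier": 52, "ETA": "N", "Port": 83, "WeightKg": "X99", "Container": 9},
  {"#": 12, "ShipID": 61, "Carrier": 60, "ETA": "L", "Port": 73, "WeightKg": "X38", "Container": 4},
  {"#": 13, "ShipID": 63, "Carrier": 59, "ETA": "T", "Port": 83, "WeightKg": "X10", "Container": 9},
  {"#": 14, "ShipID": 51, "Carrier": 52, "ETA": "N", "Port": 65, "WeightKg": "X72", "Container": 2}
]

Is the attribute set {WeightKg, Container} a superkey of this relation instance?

All 14 rows have distinct {WeightKg, Container} values, so {WeightKg, Container} → (all attributes) holds and {WeightKg, Container} is a superkey.

Yes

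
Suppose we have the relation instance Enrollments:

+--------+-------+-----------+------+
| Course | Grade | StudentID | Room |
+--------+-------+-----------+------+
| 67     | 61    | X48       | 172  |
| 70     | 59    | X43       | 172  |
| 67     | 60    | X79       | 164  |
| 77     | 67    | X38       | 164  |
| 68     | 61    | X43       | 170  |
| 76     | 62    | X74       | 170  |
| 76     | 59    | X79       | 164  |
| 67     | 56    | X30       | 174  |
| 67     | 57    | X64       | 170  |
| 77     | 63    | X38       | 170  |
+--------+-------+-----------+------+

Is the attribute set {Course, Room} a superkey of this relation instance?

Yes

All 10 rows have distinct {Course, Room} values, so {Course, Room} → (all attributes) holds and {Course, Room} is a superkey.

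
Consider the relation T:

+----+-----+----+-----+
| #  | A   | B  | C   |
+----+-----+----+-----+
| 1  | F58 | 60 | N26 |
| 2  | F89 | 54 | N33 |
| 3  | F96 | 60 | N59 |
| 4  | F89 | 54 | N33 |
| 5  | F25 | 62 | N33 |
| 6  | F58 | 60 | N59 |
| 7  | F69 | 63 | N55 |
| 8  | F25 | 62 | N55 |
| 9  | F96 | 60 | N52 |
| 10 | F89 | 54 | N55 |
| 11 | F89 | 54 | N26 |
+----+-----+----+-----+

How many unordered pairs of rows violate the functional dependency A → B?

0

A=F58: all 2 rows agree on B — 0 pairs.
A=F89: all 4 rows agree on B — 0 pairs.
A=F96: all 2 rows agree on B — 0 pairs.
A=F25: all 2 rows agree on B — 0 pairs.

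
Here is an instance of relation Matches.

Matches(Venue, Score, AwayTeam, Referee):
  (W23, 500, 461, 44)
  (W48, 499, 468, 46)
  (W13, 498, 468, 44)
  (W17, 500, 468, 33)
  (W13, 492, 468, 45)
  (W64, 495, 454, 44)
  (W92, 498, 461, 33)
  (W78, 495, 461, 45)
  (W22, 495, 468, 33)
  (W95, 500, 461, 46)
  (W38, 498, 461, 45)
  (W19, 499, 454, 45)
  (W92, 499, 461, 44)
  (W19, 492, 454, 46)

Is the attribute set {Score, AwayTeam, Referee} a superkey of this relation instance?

Yes

All 14 rows have distinct {Score, AwayTeam, Referee} values, so {Score, AwayTeam, Referee} → (all attributes) holds and {Score, AwayTeam, Referee} is a superkey.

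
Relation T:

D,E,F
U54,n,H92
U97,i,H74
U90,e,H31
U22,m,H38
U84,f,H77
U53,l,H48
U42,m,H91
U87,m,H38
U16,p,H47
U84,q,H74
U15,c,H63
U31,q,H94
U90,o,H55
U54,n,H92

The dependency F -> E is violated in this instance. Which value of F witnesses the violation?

H74

F=H92: 2 rows → E = n, n ✓
F=H74: 2 rows → E takes values {i, q} — violation
F=H31: 1 row → E = e ✓
F=H38: 2 rows → E = m, m ✓
F=H77: 1 row → E = f ✓
F=H48: 1 row → E = l ✓
F=H91: 1 row → E = m ✓
F=H47: 1 row → E = p ✓
F=H63: 1 row → E = c ✓
F=H94: 1 row → E = q ✓
F=H55: 1 row → E = o ✓
The only F value with inconsistent E is F=H74.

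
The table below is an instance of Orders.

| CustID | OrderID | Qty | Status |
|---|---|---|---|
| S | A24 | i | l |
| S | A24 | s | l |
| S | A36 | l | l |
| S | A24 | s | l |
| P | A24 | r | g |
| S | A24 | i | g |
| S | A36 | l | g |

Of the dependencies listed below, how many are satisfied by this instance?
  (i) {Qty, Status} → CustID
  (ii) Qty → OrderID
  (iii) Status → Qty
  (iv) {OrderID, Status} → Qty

2

(i) {Qty, Status} → CustID: every LHS value maps to a single RHS value — holds.
(ii) Qty → OrderID: every LHS value maps to a single RHS value — holds.
(iii) Status → Qty: Status=l: 4 rows → Qty takes values {i, s, l} — violation; Status=g: 3 rows → Qty takes values {r, i, l} — violation — fails.
(iv) {OrderID, Status} → Qty: (OrderID=A24, Status=l): 3 rows → Qty takes values {i, s} — violation; (OrderID=A24, Status=g): 2 rows → Qty takes values {r, i} — violation — fails.
2 of the 4 dependencies hold.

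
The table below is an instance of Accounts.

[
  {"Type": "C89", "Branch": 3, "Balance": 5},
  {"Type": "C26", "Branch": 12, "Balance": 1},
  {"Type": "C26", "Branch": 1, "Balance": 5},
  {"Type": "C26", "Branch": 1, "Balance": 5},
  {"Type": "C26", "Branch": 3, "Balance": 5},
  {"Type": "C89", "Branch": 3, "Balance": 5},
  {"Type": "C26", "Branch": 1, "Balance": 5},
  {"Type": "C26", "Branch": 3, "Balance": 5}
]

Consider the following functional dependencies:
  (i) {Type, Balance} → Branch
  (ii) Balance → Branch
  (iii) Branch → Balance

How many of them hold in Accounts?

(i) {Type, Balance} → Branch: (Type=C26, Balance=5): 5 rows → Branch takes values {1, 3} — violation — fails.
(ii) Balance → Branch: Balance=5: 7 rows → Branch takes values {3, 1} — violation — fails.
(iii) Branch → Balance: every LHS value maps to a single RHS value — holds.
1 of the 3 dependencies holds.

1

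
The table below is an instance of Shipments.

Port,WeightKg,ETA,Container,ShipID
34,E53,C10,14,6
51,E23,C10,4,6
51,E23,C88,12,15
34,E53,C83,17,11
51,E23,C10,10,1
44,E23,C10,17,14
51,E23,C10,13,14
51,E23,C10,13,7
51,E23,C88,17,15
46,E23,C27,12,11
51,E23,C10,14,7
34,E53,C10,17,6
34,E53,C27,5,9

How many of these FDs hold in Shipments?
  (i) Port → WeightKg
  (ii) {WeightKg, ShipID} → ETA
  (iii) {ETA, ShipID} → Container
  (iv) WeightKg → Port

(i) Port → WeightKg: every LHS value maps to a single RHS value — holds.
(ii) {WeightKg, ShipID} → ETA: every LHS value maps to a single RHS value — holds.
(iii) {ETA, ShipID} → Container: (ETA=C10, ShipID=6): 3 rows → Container takes values {14, 4, 17} — violation; (ETA=C88, ShipID=15): 2 rows → Container takes values {12, 17} — violation; (ETA=C10, ShipID=14): 2 rows → Container takes values {17, 13} — violation; (ETA=C10, ShipID=7): 2 rows → Container takes values {13, 14} — violation — fails.
(iv) WeightKg → Port: WeightKg=E23: 9 rows → Port takes values {51, 44, 46} — violation — fails.
2 of the 4 dependencies hold.

2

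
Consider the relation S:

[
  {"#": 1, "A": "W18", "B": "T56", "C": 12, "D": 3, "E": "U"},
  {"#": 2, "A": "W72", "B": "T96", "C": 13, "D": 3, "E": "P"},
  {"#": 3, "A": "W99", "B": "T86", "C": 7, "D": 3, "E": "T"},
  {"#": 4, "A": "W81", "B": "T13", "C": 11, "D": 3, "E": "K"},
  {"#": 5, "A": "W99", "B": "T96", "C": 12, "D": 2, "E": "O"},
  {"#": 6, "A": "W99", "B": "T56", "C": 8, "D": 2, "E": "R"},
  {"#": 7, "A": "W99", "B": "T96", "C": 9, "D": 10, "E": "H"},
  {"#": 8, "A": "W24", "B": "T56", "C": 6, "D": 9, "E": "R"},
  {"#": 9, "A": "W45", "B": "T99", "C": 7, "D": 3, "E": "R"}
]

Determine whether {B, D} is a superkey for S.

All 9 rows have distinct {B, D} values, so {B, D} → (all attributes) holds and {B, D} is a superkey.

Yes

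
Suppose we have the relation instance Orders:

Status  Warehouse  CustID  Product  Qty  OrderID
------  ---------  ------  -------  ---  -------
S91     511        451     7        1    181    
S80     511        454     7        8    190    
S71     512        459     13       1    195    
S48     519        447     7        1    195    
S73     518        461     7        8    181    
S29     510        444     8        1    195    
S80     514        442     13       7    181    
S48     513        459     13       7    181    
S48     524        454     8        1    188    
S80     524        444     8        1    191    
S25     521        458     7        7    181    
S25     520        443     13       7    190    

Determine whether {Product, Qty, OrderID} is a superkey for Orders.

No

Two distinct rows share (Product=13, Qty=7, OrderID=181), so {Product, Qty, OrderID} does not determine every attribute — not a superkey.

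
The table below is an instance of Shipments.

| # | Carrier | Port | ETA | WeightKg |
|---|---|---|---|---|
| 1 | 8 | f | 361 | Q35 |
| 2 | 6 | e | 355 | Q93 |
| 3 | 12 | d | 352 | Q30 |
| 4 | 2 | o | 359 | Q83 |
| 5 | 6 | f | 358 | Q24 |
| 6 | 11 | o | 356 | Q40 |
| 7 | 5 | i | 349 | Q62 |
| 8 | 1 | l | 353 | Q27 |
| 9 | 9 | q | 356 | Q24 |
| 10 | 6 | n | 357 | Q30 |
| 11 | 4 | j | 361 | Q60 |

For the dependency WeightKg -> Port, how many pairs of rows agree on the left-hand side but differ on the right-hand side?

2

WeightKg=Q30: violating pairs (3,10) — 1 pair.
WeightKg=Q24: violating pairs (5,9) — 1 pair.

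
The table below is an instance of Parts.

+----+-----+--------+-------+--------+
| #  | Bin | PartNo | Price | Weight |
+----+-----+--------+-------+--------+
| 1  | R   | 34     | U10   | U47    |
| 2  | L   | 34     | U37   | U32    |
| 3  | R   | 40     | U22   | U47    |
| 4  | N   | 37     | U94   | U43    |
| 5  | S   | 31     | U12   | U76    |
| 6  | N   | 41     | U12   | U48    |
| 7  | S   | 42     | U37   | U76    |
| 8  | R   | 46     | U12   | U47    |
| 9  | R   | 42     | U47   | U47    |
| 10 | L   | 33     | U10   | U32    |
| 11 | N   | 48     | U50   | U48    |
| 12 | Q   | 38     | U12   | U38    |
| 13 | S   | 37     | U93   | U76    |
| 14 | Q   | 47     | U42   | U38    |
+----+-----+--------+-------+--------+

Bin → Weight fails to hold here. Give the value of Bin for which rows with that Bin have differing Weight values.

N

Bin=R: rows 1, 3, 8, 9 → Weight = U47, U47, U47, U47 ✓
Bin=L: rows 2, 10 → Weight = U32, U32 ✓
Bin=N: rows 4, 6, 11 → Weight takes values {U43, U48} — violation
Bin=S: rows 5, 7, 13 → Weight = U76, U76, U76 ✓
Bin=Q: rows 12, 14 → Weight = U38, U38 ✓
The only Bin value with inconsistent Weight is Bin=N.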